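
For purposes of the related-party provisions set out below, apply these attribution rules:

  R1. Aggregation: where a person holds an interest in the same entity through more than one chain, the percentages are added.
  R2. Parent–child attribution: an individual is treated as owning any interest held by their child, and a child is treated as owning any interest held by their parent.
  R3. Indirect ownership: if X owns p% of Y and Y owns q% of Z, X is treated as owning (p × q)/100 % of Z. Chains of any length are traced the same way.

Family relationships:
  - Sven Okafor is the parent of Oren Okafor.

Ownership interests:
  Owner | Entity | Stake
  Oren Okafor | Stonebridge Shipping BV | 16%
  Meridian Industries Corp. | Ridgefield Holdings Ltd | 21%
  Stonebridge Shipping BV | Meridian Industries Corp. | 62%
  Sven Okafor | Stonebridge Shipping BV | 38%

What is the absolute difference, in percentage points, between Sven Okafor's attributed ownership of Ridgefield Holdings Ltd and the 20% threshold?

12.9692

By parent–child attribution (R2), Sven Okafor is treated as also owning Oren Okafor's interest in Stonebridge Shipping BV, giving 38% + 16% = 54%.
Chain via Stonebridge Shipping BV → Meridian Industries Corp. (R3): 54% × 62% × 21% = 7.0308% of Ridgefield Holdings Ltd.
7.0308% falls short of the 20% threshold by 12.9692 percentage points.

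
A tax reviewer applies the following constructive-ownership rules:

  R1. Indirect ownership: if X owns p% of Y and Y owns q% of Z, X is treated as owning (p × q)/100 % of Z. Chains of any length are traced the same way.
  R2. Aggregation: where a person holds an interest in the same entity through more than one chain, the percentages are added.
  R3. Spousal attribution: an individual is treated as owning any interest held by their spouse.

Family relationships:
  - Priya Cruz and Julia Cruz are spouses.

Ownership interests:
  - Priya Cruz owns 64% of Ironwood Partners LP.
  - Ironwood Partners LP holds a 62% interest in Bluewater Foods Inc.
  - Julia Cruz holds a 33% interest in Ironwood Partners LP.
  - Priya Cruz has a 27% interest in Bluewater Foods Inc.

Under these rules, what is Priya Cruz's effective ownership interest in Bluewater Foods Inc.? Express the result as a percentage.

By spousal attribution (R3), Priya Cruz is treated as also owning Julia Cruz's interest in Ironwood Partners LP, giving 64% + 33% = 97%.
Chain via Ironwood Partners LP (R1): 97% × 62% = 60.14% of Bluewater Foods Inc.
Direct interest in Bluewater Foods Inc: 27%.
Aggregating (R2): 60.14% + 27% = 87.14%.

87.14%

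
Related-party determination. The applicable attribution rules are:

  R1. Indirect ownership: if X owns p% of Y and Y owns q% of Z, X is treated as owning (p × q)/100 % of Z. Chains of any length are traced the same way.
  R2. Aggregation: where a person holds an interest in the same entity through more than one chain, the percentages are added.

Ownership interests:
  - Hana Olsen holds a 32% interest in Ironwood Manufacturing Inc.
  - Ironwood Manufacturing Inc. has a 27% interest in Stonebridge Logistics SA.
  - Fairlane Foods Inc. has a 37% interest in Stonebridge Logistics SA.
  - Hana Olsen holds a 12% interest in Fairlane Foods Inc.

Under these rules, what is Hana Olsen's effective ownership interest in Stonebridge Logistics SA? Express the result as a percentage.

Chain via Fairlane Foods Inc. (R1): 12% × 37% = 4.44% of Stonebridge Logistics SA.
Chain via Ironwood Manufacturing Inc. (R1): 32% × 27% = 8.64% of Stonebridge Logistics SA.
Aggregating (R2): 4.44% + 8.64% = 13.08%.

13.08%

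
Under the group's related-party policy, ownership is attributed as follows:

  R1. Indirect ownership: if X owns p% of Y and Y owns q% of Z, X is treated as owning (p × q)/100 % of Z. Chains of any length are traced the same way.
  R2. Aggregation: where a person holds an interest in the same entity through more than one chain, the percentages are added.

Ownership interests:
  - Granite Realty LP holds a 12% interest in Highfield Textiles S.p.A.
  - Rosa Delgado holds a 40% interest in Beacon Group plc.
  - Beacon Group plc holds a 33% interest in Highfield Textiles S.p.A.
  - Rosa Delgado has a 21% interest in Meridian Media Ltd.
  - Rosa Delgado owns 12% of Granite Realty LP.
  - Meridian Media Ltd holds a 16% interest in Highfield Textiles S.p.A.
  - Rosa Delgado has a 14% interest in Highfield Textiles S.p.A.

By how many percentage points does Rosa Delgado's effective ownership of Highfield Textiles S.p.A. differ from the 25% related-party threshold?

Chain via Beacon Group plc (R1): 40% × 33% = 13.2% of Highfield Textiles S.p.A.
Chain via Granite Realty LP (R1): 12% × 12% = 1.44% of Highfield Textiles S.p.A.
Chain via Meridian Media Ltd (R1): 21% × 16% = 3.36% of Highfield Textiles S.p.A.
Direct interest in Highfield Textiles S.p.A: 14%.
Aggregating (R2): 13.2% + 1.44% + 3.36% + 14% = 32%.
32% exceeds the 25% threshold by 7 percentage points.

7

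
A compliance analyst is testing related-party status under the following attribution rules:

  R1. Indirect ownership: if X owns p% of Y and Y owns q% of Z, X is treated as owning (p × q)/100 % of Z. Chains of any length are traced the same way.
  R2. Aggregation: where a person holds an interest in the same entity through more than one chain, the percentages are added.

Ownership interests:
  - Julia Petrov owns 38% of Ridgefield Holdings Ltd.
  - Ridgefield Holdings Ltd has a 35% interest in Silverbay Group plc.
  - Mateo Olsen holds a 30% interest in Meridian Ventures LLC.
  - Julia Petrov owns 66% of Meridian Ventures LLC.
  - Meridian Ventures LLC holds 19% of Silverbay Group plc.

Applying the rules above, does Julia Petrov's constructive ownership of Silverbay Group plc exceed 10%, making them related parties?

Yes

Chain via Ridgefield Holdings Ltd (R1): 38% × 35% = 13.3% of Silverbay Group plc.
Chain via Meridian Ventures LLC (R1): 66% × 19% = 12.54% of Silverbay Group plc.
Aggregating (R2): 13.3% + 12.54% = 25.84%.
25.84% exceeds the 10% threshold, so Julia is a related party to Silverbay Group plc.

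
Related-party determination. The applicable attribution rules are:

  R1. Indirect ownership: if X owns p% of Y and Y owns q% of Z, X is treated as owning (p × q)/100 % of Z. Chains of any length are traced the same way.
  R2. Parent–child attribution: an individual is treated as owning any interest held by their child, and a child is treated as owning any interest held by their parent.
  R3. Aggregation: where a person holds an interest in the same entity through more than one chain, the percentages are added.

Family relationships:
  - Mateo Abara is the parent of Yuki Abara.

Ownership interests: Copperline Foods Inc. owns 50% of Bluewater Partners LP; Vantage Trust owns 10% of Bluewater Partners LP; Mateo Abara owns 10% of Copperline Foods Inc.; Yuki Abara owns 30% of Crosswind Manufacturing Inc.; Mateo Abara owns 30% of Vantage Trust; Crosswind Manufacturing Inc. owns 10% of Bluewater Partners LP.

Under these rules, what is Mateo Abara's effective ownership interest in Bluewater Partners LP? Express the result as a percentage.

11%

By parent–child attribution (R2), Mateo Abara is treated as owning Yuki Abara's 30% interest in Crosswind Manufacturing Inc.
Chain via Vantage Trust (R1): 30% × 10% = 3% of Bluewater Partners LP.
Chain via Copperline Foods Inc. (R1): 10% × 50% = 5% of Bluewater Partners LP.
Chain via Crosswind Manufacturing Inc. (R1): 30% × 10% = 3% of Bluewater Partners LP.
Aggregating (R3): 3% + 5% + 3% = 11%.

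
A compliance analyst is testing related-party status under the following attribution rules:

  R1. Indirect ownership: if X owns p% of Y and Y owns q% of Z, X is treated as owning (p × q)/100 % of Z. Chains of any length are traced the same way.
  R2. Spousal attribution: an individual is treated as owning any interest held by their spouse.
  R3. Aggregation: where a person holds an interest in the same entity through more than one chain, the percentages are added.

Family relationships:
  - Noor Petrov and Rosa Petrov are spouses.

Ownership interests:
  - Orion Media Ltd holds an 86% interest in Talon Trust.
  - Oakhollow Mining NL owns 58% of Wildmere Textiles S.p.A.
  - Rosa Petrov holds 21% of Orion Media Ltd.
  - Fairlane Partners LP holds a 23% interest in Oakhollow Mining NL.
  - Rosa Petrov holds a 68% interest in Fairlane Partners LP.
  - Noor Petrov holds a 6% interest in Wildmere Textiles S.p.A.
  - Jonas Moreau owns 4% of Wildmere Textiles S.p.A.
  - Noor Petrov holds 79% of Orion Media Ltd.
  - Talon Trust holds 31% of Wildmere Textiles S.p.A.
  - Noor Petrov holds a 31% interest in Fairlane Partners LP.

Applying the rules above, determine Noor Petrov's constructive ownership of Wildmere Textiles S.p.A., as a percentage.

By spousal attribution (R2), Noor Petrov is treated as also owning Rosa Petrov's interest in Orion Media Ltd, giving 79% + 21% = 100%.
By spousal attribution (R2), Noor Petrov is treated as also owning Rosa Petrov's interest in Fairlane Partners LP, giving 31% + 68% = 99%.
Chain via Orion Media Ltd → Talon Trust (R1): 100% × 86% × 31% = 26.66% of Wildmere Textiles S.p.A.
Chain via Fairlane Partners LP → Oakhollow Mining NL (R1): 99% × 23% × 58% = 13.2066% of Wildmere Textiles S.p.A.
Direct interest in Wildmere Textiles S.p.A: 6%.
Aggregating (R3): 26.66% + 13.2066% + 6% = 45.8666%.

45.8666%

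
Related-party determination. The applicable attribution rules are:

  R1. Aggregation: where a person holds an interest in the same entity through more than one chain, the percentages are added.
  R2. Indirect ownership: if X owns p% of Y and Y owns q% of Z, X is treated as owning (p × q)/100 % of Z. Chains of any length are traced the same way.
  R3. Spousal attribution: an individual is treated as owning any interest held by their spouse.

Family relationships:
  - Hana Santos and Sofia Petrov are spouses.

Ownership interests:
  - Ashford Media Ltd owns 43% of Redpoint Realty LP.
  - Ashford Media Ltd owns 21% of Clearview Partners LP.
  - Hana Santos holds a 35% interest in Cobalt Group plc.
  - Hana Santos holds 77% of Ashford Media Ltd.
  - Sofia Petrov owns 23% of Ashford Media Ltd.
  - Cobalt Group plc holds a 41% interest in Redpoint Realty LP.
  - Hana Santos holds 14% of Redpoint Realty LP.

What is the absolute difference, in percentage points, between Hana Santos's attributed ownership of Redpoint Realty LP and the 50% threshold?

By spousal attribution (R3), Hana Santos is treated as also owning Sofia Petrov's interest in Ashford Media Ltd, giving 77% + 23% = 100%.
Chain via Cobalt Group plc (R2): 35% × 41% = 14.35% of Redpoint Realty LP.
Chain via Ashford Media Ltd (R2): 100% × 43% = 43% of Redpoint Realty LP.
Direct interest in Redpoint Realty LP: 14%.
Aggregating (R1): 14.35% + 43% + 14% = 71.35%.
71.35% exceeds the 50% threshold by 21.35 percentage points.

21.35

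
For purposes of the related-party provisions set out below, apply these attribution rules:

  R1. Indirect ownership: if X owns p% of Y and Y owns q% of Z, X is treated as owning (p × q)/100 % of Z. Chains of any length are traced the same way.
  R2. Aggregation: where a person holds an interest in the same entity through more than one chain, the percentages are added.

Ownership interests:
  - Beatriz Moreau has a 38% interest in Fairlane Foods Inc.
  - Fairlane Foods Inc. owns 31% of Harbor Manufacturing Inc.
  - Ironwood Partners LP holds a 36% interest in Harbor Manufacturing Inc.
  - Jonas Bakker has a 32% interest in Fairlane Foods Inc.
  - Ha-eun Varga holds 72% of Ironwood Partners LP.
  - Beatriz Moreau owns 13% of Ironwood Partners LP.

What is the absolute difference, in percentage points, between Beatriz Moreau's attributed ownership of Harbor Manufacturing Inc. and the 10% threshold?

6.46

Chain via Fairlane Foods Inc. (R1): 38% × 31% = 11.78% of Harbor Manufacturing Inc.
Chain via Ironwood Partners LP (R1): 13% × 36% = 4.68% of Harbor Manufacturing Inc.
Aggregating (R2): 11.78% + 4.68% = 16.46%.
16.46% exceeds the 10% threshold by 6.46 percentage points.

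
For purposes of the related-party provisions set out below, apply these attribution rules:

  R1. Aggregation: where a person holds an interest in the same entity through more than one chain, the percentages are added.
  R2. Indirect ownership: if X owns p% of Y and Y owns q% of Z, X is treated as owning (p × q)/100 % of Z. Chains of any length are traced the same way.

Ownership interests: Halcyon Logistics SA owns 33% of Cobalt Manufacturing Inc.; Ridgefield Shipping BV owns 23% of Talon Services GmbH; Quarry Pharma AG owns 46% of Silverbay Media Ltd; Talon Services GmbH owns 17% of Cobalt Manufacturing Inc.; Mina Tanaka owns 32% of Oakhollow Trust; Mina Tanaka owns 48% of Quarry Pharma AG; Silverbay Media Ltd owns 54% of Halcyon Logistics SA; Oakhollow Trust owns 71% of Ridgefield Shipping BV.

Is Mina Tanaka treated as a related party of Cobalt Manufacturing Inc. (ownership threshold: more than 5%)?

Chain via Oakhollow Trust → Ridgefield Shipping BV → Talon Services GmbH (R2): 32% × 71% × 23% × 17% = 0.888352% of Cobalt Manufacturing Inc.
Chain via Quarry Pharma AG → Silverbay Media Ltd → Halcyon Logistics SA (R2): 48% × 46% × 54% × 33% = 3.934656% of Cobalt Manufacturing Inc.
Aggregating (R1): 0.888352% + 3.934656% = 4.823008%.
4.823008% does not exceed the 5% threshold, so Mina is not a related party to Cobalt Manufacturing Inc.

No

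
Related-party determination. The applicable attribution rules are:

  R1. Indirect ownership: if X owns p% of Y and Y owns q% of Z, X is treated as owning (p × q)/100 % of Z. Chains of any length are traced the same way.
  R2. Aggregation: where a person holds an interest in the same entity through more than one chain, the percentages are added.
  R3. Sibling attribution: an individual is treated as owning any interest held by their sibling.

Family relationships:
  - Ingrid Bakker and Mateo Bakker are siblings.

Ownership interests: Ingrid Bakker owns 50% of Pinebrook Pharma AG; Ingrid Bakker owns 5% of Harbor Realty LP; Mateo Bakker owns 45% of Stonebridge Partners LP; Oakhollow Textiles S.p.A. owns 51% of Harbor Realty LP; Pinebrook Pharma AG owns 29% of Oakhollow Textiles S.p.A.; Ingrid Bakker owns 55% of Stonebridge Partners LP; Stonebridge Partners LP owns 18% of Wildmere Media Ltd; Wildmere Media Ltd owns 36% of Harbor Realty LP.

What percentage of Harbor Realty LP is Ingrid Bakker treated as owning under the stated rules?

18.875%

By sibling attribution (R3), Ingrid Bakker is treated as also owning Mateo Bakker's interest in Stonebridge Partners LP, giving 55% + 45% = 100%.
Chain via Pinebrook Pharma AG → Oakhollow Textiles S.p.A. (R1): 50% × 29% × 51% = 7.395% of Harbor Realty LP.
Chain via Stonebridge Partners LP → Wildmere Media Ltd (R1): 100% × 18% × 36% = 6.48% of Harbor Realty LP.
Direct interest in Harbor Realty LP: 5%.
Aggregating (R2): 7.395% + 6.48% + 5% = 18.875%.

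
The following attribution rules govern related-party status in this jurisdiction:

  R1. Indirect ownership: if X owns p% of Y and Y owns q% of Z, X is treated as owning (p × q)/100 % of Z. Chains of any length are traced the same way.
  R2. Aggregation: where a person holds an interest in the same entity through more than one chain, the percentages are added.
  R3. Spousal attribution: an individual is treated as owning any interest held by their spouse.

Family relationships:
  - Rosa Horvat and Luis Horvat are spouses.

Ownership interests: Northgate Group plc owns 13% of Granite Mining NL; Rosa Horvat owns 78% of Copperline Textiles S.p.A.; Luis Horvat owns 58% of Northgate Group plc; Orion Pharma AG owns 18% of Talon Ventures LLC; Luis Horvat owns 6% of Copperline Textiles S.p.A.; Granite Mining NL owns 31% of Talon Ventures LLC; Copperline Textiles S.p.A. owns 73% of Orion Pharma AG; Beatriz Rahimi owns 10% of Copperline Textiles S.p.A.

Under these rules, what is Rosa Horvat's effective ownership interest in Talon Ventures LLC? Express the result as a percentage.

By spousal attribution (R3), Rosa Horvat is treated as also owning Luis Horvat's interest in Copperline Textiles S.p.A, giving 78% + 6% = 84%.
By spousal attribution (R3), Rosa Horvat is treated as owning Luis Horvat's 58% interest in Northgate Group plc.
Chain via Copperline Textiles S.p.A. → Orion Pharma AG (R1): 84% × 73% × 18% = 11.0376% of Talon Ventures LLC.
Chain via Northgate Group plc → Granite Mining NL (R1): 58% × 13% × 31% = 2.3374% of Talon Ventures LLC.
Aggregating (R2): 11.0376% + 2.3374% = 13.375%.

13.375%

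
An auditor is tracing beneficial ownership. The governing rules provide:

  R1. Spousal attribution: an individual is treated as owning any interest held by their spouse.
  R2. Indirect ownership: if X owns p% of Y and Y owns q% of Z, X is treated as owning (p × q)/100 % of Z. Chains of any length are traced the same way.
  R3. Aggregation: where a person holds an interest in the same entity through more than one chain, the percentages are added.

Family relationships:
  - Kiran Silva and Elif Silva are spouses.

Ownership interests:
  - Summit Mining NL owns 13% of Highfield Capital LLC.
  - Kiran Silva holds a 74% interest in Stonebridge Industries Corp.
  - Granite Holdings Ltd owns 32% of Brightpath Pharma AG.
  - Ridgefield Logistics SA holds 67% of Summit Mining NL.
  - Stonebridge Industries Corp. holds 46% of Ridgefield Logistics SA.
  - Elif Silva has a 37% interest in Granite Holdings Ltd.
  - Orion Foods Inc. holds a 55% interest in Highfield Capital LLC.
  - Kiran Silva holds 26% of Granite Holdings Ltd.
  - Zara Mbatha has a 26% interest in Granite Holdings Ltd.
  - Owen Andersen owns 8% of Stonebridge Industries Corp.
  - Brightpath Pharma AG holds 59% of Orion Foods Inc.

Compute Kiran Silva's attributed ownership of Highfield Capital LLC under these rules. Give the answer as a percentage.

By spousal attribution (R1), Kiran Silva is treated as also owning Elif Silva's interest in Granite Holdings Ltd, giving 26% + 37% = 63%.
Chain via Granite Holdings Ltd → Brightpath Pharma AG → Orion Foods Inc. (R2): 63% × 32% × 59% × 55% = 6.54192% of Highfield Capital LLC.
Chain via Stonebridge Industries Corp. → Ridgefield Logistics SA → Summit Mining NL (R2): 74% × 46% × 67% × 13% = 2.964884% of Highfield Capital LLC.
Aggregating (R3): 6.54192% + 2.964884% = 9.506804%.

9.506804%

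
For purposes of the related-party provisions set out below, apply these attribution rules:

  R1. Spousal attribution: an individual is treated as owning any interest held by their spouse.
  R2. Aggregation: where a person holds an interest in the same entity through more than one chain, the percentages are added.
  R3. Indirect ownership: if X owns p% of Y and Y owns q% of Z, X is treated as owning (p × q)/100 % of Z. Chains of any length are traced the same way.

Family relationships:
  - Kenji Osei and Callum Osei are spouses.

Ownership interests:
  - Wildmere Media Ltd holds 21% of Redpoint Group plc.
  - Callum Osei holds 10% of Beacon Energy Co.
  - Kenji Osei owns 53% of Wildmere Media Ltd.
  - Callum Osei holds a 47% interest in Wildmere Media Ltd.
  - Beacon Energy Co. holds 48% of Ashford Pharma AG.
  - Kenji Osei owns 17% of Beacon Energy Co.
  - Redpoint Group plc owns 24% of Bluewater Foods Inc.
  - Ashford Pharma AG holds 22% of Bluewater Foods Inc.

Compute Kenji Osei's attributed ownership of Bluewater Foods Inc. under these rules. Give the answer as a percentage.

7.8912%

By spousal attribution (R1), Kenji Osei is treated as also owning Callum Osei's interest in Wildmere Media Ltd, giving 53% + 47% = 100%.
By spousal attribution (R1), Kenji Osei is treated as also owning Callum Osei's interest in Beacon Energy Co, giving 17% + 10% = 27%.
Chain via Wildmere Media Ltd → Redpoint Group plc (R3): 100% × 21% × 24% = 5.04% of Bluewater Foods Inc.
Chain via Beacon Energy Co. → Ashford Pharma AG (R3): 27% × 48% × 22% = 2.8512% of Bluewater Foods Inc.
Aggregating (R2): 5.04% + 2.8512% = 7.8912%.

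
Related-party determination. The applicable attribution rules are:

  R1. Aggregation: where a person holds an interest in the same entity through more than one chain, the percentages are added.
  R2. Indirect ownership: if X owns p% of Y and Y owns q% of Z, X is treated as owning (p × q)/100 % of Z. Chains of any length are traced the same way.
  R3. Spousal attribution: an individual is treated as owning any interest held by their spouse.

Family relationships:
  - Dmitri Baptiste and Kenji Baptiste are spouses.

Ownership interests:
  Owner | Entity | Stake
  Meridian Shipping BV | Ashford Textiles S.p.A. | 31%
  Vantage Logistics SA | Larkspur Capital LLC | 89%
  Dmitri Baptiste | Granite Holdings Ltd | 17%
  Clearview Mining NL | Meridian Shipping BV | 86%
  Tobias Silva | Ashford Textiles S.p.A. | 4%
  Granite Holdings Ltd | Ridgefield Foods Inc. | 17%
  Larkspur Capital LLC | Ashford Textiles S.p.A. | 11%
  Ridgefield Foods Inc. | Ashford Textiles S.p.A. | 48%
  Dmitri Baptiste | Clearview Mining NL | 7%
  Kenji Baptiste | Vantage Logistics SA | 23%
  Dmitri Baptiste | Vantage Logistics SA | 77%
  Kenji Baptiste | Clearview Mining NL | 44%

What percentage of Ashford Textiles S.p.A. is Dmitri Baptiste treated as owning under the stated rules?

24.7738%

By spousal attribution (R3), Dmitri Baptiste is treated as also owning Kenji Baptiste's interest in Vantage Logistics SA, giving 77% + 23% = 100%.
By spousal attribution (R3), Dmitri Baptiste is treated as also owning Kenji Baptiste's interest in Clearview Mining NL, giving 7% + 44% = 51%.
Chain via Vantage Logistics SA → Larkspur Capital LLC (R2): 100% × 89% × 11% = 9.79% of Ashford Textiles S.p.A.
Chain via Clearview Mining NL → Meridian Shipping BV (R2): 51% × 86% × 31% = 13.5966% of Ashford Textiles S.p.A.
Chain via Granite Holdings Ltd → Ridgefield Foods Inc. (R2): 17% × 17% × 48% = 1.3872% of Ashford Textiles S.p.A.
Aggregating (R1): 9.79% + 13.5966% + 1.3872% = 24.7738%.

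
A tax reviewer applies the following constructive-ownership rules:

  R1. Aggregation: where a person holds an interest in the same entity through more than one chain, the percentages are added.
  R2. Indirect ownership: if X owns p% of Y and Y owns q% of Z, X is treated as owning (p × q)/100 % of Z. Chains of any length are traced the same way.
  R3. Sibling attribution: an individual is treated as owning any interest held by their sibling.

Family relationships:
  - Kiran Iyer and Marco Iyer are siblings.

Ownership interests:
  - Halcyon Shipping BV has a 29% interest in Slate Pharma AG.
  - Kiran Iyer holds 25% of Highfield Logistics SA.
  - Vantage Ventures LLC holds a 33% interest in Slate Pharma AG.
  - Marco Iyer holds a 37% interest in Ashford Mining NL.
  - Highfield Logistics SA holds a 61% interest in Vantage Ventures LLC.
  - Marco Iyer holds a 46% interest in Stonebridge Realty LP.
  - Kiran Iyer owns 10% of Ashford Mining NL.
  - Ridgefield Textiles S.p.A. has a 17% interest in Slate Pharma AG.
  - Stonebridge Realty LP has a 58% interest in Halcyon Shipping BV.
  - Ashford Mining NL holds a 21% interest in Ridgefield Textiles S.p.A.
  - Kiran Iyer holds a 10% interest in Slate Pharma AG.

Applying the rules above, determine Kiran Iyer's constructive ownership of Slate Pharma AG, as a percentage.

By sibling attribution (R3), Kiran Iyer is treated as also owning Marco Iyer's interest in Ashford Mining NL, giving 10% + 37% = 47%.
By sibling attribution (R3), Kiran Iyer is treated as owning Marco Iyer's 46% interest in Stonebridge Realty LP.
Chain via Ashford Mining NL → Ridgefield Textiles S.p.A. (R2): 47% × 21% × 17% = 1.6779% of Slate Pharma AG.
Chain via Highfield Logistics SA → Vantage Ventures LLC (R2): 25% × 61% × 33% = 5.0325% of Slate Pharma AG.
Direct interest in Slate Pharma AG: 10%.
Chain via Stonebridge Realty LP → Halcyon Shipping BV (R2): 46% × 58% × 29% = 7.7372% of Slate Pharma AG.
Aggregating (R1): 1.6779% + 5.0325% + 10% + 7.7372% = 24.4476%.

24.4476%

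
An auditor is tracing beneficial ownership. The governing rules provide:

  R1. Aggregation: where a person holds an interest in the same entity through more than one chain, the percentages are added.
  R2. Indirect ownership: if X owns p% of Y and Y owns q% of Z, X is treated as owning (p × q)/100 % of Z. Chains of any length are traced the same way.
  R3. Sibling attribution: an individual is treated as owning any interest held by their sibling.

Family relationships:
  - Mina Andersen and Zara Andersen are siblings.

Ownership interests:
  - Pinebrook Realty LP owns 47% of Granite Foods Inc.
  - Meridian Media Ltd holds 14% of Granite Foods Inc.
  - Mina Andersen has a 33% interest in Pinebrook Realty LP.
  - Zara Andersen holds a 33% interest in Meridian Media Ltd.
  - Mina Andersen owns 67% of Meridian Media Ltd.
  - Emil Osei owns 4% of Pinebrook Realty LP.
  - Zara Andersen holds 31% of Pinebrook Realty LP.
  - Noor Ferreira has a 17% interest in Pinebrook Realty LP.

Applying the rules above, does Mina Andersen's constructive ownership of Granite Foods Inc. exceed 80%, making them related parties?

By sibling attribution (R3), Mina Andersen is treated as also owning Zara Andersen's interest in Meridian Media Ltd, giving 67% + 33% = 100%.
By sibling attribution (R3), Mina Andersen is treated as also owning Zara Andersen's interest in Pinebrook Realty LP, giving 33% + 31% = 64%.
Chain via Meridian Media Ltd (R2): 100% × 14% = 14% of Granite Foods Inc.
Chain via Pinebrook Realty LP (R2): 64% × 47% = 30.08% of Granite Foods Inc.
Aggregating (R1): 14% + 30.08% = 44.08%.
44.08% does not exceed the 80% threshold, so Mina is not a related party to Granite Foods Inc.

No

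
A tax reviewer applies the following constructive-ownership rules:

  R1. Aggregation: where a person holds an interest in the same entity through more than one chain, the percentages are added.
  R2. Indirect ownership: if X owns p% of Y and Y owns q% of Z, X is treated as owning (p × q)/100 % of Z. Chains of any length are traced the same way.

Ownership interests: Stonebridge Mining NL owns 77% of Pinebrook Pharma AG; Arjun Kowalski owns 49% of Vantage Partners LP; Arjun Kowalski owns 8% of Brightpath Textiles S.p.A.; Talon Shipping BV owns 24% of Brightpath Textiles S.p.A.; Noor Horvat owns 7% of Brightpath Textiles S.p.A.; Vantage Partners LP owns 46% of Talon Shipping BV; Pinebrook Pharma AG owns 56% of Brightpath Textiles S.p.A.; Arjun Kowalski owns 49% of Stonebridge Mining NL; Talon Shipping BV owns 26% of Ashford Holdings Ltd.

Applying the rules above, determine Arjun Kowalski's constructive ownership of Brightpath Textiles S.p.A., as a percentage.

Chain via Stonebridge Mining NL → Pinebrook Pharma AG (R2): 49% × 77% × 56% = 21.1288% of Brightpath Textiles S.p.A.
Chain via Vantage Partners LP → Talon Shipping BV (R2): 49% × 46% × 24% = 5.4096% of Brightpath Textiles S.p.A.
Direct interest in Brightpath Textiles S.p.A: 8%.
Aggregating (R1): 21.1288% + 5.4096% + 8% = 34.5384%.

34.5384%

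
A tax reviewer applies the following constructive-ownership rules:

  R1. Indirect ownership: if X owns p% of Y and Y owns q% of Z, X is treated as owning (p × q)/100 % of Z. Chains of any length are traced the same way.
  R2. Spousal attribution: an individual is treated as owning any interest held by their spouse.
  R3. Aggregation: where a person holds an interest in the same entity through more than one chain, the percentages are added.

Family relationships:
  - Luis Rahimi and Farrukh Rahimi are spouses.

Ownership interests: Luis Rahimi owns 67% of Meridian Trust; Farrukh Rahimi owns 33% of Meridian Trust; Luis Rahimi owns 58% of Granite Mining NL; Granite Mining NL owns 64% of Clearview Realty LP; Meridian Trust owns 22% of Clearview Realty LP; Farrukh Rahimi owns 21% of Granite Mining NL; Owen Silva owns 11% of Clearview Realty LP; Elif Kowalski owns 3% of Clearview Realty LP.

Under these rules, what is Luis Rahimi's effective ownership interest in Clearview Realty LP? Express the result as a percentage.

72.56%

By spousal attribution (R2), Luis Rahimi is treated as also owning Farrukh Rahimi's interest in Meridian Trust, giving 67% + 33% = 100%.
By spousal attribution (R2), Luis Rahimi is treated as also owning Farrukh Rahimi's interest in Granite Mining NL, giving 58% + 21% = 79%.
Chain via Meridian Trust (R1): 100% × 22% = 22% of Clearview Realty LP.
Chain via Granite Mining NL (R1): 79% × 64% = 50.56% of Clearview Realty LP.
Aggregating (R3): 22% + 50.56% = 72.56%.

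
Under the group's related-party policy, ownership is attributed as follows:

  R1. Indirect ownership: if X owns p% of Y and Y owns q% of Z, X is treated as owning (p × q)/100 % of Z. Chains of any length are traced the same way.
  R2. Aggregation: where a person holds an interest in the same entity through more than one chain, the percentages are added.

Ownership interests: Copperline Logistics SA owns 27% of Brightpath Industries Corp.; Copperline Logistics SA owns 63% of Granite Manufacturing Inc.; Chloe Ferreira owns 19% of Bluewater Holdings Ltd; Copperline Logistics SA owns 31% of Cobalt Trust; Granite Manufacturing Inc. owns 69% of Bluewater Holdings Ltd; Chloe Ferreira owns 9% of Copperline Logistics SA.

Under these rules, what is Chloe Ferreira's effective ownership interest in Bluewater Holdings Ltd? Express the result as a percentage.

Chain via Copperline Logistics SA → Granite Manufacturing Inc. (R1): 9% × 63% × 69% = 3.9123% of Bluewater Holdings Ltd.
Direct interest in Bluewater Holdings Ltd: 19%.
Aggregating (R2): 3.9123% + 19% = 22.9123%.

22.9123%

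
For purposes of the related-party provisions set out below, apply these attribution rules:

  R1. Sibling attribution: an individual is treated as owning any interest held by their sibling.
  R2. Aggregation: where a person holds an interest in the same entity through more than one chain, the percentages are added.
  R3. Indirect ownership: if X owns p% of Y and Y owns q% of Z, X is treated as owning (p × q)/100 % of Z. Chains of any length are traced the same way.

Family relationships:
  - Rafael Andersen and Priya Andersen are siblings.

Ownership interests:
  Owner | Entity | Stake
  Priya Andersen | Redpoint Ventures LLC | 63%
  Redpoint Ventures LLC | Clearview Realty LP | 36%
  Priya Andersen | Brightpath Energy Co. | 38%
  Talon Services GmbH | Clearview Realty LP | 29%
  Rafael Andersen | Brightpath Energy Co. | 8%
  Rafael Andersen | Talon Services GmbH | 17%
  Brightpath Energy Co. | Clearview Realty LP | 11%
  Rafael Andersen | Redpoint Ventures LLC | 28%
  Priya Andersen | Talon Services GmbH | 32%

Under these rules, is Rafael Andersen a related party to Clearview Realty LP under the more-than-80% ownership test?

No

By sibling attribution (R1), Rafael Andersen is treated as also owning Priya Andersen's interest in Redpoint Ventures LLC, giving 28% + 63% = 91%.
By sibling attribution (R1), Rafael Andersen is treated as also owning Priya Andersen's interest in Brightpath Energy Co, giving 8% + 38% = 46%.
By sibling attribution (R1), Rafael Andersen is treated as also owning Priya Andersen's interest in Talon Services GmbH, giving 17% + 32% = 49%.
Chain via Redpoint Ventures LLC (R3): 91% × 36% = 32.76% of Clearview Realty LP.
Chain via Brightpath Energy Co. (R3): 46% × 11% = 5.06% of Clearview Realty LP.
Chain via Talon Services GmbH (R3): 49% × 29% = 14.21% of Clearview Realty LP.
Aggregating (R2): 32.76% + 5.06% + 14.21% = 52.03%.
52.03% does not exceed the 80% threshold, so Rafael is not a related party to Clearview Realty LP.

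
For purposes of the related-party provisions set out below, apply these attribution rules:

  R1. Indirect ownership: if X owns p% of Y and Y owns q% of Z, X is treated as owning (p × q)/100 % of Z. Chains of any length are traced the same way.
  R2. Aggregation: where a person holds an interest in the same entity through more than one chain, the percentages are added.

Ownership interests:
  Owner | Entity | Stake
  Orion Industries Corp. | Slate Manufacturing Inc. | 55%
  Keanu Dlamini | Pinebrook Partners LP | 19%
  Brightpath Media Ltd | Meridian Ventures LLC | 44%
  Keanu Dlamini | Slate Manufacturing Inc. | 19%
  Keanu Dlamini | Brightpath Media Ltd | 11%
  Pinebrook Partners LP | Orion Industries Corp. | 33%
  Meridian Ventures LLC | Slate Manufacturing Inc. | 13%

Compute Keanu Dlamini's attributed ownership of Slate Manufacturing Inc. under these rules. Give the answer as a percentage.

23.0777%

Chain via Pinebrook Partners LP → Orion Industries Corp. (R1): 19% × 33% × 55% = 3.4485% of Slate Manufacturing Inc.
Chain via Brightpath Media Ltd → Meridian Ventures LLC (R1): 11% × 44% × 13% = 0.6292% of Slate Manufacturing Inc.
Direct interest in Slate Manufacturing Inc: 19%.
Aggregating (R2): 3.4485% + 0.6292% + 19% = 23.0777%.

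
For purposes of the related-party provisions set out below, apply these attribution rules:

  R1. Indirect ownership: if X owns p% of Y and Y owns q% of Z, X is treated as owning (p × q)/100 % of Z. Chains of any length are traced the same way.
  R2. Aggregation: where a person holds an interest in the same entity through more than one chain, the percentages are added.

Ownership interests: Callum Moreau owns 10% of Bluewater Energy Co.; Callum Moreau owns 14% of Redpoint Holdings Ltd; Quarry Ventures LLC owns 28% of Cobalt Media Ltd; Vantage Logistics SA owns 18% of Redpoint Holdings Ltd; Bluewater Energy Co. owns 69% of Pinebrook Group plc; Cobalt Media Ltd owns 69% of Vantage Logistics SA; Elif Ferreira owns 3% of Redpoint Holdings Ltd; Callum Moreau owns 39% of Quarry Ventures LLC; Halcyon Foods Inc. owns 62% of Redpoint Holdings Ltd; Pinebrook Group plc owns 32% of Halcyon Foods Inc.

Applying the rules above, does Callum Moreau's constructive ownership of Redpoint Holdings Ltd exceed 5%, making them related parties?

Yes

Chain via Quarry Ventures LLC → Cobalt Media Ltd → Vantage Logistics SA (R1): 39% × 28% × 69% × 18% = 1.356264% of Redpoint Holdings Ltd.
Chain via Bluewater Energy Co. → Pinebrook Group plc → Halcyon Foods Inc. (R1): 10% × 69% × 32% × 62% = 1.36896% of Redpoint Holdings Ltd.
Direct interest in Redpoint Holdings Ltd: 14%.
Aggregating (R2): 1.356264% + 1.36896% + 14% = 16.725224%.
16.725224% exceeds the 5% threshold, so Callum is a related party to Redpoint Holdings Ltd.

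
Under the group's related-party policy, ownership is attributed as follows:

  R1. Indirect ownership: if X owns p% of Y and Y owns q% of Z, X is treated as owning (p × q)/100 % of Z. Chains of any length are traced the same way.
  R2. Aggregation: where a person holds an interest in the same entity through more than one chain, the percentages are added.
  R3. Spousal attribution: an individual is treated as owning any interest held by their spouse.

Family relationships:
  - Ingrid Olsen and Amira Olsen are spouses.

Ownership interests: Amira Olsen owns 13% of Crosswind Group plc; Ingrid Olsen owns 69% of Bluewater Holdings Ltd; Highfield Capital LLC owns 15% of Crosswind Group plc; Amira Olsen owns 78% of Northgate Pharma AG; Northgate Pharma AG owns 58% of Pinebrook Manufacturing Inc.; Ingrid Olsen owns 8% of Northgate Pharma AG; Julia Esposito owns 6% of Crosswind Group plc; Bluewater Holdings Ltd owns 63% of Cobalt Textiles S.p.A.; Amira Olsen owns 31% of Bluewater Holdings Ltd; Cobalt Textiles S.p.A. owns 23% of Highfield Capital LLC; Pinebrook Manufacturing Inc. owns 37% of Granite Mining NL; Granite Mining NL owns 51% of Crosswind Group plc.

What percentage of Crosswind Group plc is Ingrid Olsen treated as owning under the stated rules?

24.585856%

By spousal attribution (R3), Ingrid Olsen is treated as also owning Amira Olsen's interest in Northgate Pharma AG, giving 8% + 78% = 86%.
By spousal attribution (R3), Ingrid Olsen is treated as also owning Amira Olsen's interest in Bluewater Holdings Ltd, giving 69% + 31% = 100%.
By spousal attribution (R3), Ingrid Olsen is treated as owning Amira Olsen's 13% interest in Crosswind Group plc.
Chain via Northgate Pharma AG → Pinebrook Manufacturing Inc. → Granite Mining NL (R1): 86% × 58% × 37% × 51% = 9.412356% of Crosswind Group plc.
Chain via Bluewater Holdings Ltd → Cobalt Textiles S.p.A. → Highfield Capital LLC (R1): 100% × 63% × 23% × 15% = 2.1735% of Crosswind Group plc.
Direct interest in Crosswind Group plc: 13%.
Aggregating (R2): 9.412356% + 2.1735% + 13% = 24.585856%.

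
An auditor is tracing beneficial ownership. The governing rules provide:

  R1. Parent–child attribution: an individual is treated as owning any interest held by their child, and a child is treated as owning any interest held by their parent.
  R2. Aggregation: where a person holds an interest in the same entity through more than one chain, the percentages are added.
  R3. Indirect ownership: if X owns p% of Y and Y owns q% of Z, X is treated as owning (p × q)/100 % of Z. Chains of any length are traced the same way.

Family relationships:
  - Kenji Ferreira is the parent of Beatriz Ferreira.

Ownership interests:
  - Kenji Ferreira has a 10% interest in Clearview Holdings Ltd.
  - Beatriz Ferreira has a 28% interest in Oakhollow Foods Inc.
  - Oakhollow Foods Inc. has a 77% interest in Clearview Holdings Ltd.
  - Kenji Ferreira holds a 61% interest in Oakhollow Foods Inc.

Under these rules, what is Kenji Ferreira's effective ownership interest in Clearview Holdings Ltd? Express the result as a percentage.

By parent–child attribution (R1), Kenji Ferreira is treated as also owning Beatriz Ferreira's interest in Oakhollow Foods Inc, giving 61% + 28% = 89%.
Chain via Oakhollow Foods Inc. (R3): 89% × 77% = 68.53% of Clearview Holdings Ltd.
Direct interest in Clearview Holdings Ltd: 10%.
Aggregating (R2): 68.53% + 10% = 78.53%.

78.53%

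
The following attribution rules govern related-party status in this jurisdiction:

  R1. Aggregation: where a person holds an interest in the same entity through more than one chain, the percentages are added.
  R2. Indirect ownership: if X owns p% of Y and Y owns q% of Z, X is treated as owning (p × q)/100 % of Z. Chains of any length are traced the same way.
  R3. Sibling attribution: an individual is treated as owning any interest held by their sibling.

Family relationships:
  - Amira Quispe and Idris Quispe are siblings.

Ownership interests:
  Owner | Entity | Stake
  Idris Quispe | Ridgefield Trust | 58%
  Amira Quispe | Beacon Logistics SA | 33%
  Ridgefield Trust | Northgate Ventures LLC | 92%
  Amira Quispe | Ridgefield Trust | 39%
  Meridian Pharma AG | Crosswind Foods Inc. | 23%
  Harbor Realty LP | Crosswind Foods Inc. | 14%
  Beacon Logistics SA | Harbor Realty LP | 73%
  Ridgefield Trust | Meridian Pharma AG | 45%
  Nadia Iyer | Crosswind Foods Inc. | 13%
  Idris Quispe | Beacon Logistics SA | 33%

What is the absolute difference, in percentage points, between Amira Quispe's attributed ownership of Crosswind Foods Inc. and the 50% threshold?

33.2153

By sibling attribution (R3), Amira Quispe is treated as also owning Idris Quispe's interest in Ridgefield Trust, giving 39% + 58% = 97%.
By sibling attribution (R3), Amira Quispe is treated as also owning Idris Quispe's interest in Beacon Logistics SA, giving 33% + 33% = 66%.
Chain via Ridgefield Trust → Meridian Pharma AG (R2): 97% × 45% × 23% = 10.0395% of Crosswind Foods Inc.
Chain via Beacon Logistics SA → Harbor Realty LP (R2): 66% × 73% × 14% = 6.7452% of Crosswind Foods Inc.
Aggregating (R1): 10.0395% + 6.7452% = 16.7847%.
16.7847% falls short of the 50% threshold by 33.2153 percentage points.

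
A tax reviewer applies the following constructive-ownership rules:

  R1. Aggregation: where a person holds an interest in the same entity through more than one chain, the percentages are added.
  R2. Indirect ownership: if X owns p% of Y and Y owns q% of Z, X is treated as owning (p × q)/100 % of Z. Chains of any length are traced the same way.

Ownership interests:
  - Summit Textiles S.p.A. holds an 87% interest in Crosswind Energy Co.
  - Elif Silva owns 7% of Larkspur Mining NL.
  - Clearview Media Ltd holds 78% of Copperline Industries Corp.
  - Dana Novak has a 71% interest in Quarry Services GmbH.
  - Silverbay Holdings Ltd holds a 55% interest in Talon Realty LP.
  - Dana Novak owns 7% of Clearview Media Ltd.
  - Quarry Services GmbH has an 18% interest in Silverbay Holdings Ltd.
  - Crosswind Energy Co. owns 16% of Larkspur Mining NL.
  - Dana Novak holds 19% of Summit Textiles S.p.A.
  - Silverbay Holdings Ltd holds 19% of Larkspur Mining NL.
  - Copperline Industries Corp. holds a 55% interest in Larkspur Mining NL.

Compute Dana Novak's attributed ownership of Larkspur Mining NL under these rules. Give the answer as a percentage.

Chain via Quarry Services GmbH → Silverbay Holdings Ltd (R2): 71% × 18% × 19% = 2.4282% of Larkspur Mining NL.
Chain via Clearview Media Ltd → Copperline Industries Corp. (R2): 7% × 78% × 55% = 3.003% of Larkspur Mining NL.
Chain via Summit Textiles S.p.A. → Crosswind Energy Co. (R2): 19% × 87% × 16% = 2.6448% of Larkspur Mining NL.
Aggregating (R1): 2.4282% + 3.003% + 2.6448% = 8.076%.

8.076%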